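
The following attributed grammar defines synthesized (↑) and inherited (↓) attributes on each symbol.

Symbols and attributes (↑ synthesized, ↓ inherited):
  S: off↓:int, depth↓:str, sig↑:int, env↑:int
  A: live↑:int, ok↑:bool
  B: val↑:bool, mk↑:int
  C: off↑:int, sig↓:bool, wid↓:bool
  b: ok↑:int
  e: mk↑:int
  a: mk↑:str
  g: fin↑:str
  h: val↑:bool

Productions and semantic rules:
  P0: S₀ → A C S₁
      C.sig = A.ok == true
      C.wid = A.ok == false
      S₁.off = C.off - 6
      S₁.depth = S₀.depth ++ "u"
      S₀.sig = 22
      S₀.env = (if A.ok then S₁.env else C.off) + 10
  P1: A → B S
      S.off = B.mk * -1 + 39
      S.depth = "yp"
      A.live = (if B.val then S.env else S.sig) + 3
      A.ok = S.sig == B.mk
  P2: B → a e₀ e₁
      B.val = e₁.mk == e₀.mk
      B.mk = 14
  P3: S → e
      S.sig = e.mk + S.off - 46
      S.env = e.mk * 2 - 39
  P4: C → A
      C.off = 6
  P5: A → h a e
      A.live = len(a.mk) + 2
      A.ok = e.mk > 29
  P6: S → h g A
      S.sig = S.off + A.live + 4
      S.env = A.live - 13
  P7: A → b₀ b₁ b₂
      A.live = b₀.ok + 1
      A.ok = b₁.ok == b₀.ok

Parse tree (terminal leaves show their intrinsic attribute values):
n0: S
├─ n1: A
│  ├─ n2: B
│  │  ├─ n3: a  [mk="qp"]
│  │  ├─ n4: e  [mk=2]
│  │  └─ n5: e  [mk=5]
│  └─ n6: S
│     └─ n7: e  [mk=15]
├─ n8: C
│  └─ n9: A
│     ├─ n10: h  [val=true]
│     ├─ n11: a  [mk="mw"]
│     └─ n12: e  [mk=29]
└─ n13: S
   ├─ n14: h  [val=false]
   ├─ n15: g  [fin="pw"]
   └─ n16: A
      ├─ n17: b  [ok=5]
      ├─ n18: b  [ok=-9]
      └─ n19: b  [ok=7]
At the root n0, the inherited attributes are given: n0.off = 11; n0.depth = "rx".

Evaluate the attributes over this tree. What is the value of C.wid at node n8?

true

1. n0.off = 11  [given at root]
2. n0.depth = "rx"  [given at root]
3. n3.mk = "qp"  [terminal]
4. n4.mk = 2  [terminal]
5. n5.mk = 5  [terminal]
6. n2.val = false  [e₁.mk == e₀.mk]
7. n2.mk = 14  [14]
8. n6.off = 25  [B.mk * -1 + 39]
9. n6.depth = "yp"  ["yp"]
10. n7.mk = 15  [terminal]
11. n6.sig = -6  [e.mk + S.off - 46]
12. n6.env = -9  [e.mk * 2 - 39]
13. n1.live = -3  [(if B.val then S.env else S.sig) + 3]
14. n1.ok = false  [S.sig == B.mk]
15. n8.sig = false  [A.ok == true]
16. n8.wid = true  [A.ok == false]
17. n10.val = true  [terminal]
18. n11.mk = "mw"  [terminal]
19. n12.mk = 29  [terminal]
20. n9.live = 4  [len(a.mk) + 2]
21. n9.ok = false  [e.mk > 29]
22. n8.off = 6  [6]
23. n13.off = 0  [C.off - 6]
24. n13.depth = "rxu"  [S₀.depth ++ "u"]
25. n14.val = false  [terminal]
26. n15.fin = "pw"  [terminal]
27. n17.ok = 5  [terminal]
28. n18.ok = -9  [terminal]
29. n19.ok = 7  [terminal]
30. n16.live = 6  [b₀.ok + 1]
31. n16.ok = false  [b₁.ok == b₀.ok]
32. n13.sig = 10  [S.off + A.live + 4]
33. n13.env = -7  [A.live - 13]
34. n0.sig = 22  [22]
35. n0.env = 16  [(if A.ok then S₁.env else C.off) + 10]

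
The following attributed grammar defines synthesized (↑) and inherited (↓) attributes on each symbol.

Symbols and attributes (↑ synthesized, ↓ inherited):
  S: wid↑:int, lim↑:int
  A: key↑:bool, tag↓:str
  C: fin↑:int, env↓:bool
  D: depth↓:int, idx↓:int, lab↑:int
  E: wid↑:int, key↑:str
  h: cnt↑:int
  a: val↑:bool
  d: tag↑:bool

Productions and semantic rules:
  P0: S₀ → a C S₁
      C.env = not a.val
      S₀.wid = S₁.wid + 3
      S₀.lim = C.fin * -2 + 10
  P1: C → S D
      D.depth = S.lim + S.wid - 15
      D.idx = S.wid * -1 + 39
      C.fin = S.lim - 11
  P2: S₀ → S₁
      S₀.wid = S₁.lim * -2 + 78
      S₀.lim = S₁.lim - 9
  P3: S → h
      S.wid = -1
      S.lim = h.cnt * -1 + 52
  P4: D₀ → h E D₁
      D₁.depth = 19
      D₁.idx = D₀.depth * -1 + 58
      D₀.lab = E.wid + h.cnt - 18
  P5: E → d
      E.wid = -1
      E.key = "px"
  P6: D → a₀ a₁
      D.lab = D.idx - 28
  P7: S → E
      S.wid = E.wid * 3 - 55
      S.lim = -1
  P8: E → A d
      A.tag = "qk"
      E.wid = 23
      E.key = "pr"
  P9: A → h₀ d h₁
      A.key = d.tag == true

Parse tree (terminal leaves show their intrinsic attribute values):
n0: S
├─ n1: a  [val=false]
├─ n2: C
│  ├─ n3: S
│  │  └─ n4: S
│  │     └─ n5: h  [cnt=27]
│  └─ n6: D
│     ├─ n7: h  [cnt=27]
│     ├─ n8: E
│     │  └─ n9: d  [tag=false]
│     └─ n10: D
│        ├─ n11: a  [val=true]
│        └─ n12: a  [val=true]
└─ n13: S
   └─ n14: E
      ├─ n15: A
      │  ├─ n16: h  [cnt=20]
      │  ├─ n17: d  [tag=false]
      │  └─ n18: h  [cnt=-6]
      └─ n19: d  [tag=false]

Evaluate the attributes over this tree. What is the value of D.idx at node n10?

29

1. n1.val = false  [terminal]
2. n2.env = true  [not a.val]
3. n5.cnt = 27  [terminal]
4. n4.wid = -1  [-1]
5. n4.lim = 25  [h.cnt * -1 + 52]
6. n3.wid = 28  [S₁.lim * -2 + 78]
7. n3.lim = 16  [S₁.lim - 9]
8. n6.depth = 29  [S.lim + S.wid - 15]
9. n6.idx = 11  [S.wid * -1 + 39]
10. n7.cnt = 27  [terminal]
11. n9.tag = false  [terminal]
12. n8.wid = -1  [-1]
13. n8.key = "px"  ["px"]
14. n10.depth = 19  [19]
15. n10.idx = 29  [D₀.depth * -1 + 58]
16. n11.val = true  [terminal]
17. n12.val = true  [terminal]
18. n10.lab = 1  [D.idx - 28]
19. n6.lab = 8  [E.wid + h.cnt - 18]
20. n2.fin = 5  [S.lim - 11]
21. n15.tag = "qk"  ["qk"]
22. n16.cnt = 20  [terminal]
23. n17.tag = false  [terminal]
24. n18.cnt = -6  [terminal]
25. n15.key = false  [d.tag == true]
26. n19.tag = false  [terminal]
27. n14.wid = 23  [23]
28. n14.key = "pr"  ["pr"]
29. n13.wid = 14  [E.wid * 3 - 55]
30. n13.lim = -1  [-1]
31. n0.wid = 17  [S₁.wid + 3]
32. n0.lim = 0  [C.fin * -2 + 10]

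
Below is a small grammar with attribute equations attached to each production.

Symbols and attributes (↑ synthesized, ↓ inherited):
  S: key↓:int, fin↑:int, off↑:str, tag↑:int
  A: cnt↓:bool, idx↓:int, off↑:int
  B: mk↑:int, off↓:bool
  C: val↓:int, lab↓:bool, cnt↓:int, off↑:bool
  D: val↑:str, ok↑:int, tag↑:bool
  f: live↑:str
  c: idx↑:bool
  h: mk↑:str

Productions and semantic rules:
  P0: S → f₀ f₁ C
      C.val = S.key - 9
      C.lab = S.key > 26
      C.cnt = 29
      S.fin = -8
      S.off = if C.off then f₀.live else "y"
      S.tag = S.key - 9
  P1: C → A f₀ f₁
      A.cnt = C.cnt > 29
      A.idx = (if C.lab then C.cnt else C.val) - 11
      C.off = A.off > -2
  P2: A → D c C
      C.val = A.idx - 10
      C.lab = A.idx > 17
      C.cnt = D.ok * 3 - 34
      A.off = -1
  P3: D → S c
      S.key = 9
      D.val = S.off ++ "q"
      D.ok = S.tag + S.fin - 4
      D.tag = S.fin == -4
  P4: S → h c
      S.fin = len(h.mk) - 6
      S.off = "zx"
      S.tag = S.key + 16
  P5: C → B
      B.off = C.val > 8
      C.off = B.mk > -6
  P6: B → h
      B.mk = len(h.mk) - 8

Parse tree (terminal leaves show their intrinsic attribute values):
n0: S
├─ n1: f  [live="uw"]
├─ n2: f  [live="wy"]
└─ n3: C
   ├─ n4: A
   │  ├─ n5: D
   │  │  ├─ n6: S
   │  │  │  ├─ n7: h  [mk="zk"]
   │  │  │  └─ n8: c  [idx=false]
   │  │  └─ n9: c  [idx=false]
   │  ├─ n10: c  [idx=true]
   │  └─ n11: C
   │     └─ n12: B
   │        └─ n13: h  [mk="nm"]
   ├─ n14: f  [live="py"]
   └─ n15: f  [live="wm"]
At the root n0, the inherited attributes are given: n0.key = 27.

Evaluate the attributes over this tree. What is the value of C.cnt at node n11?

17

1. n0.key = 27  [given at root]
2. n1.live = "uw"  [terminal]
3. n2.live = "wy"  [terminal]
4. n3.val = 18  [S.key - 9]
5. n3.lab = true  [S.key > 26]
6. n3.cnt = 29  [29]
7. n4.cnt = false  [C.cnt > 29]
8. n4.idx = 18  [(if C.lab then C.cnt else C.val) - 11]
9. n6.key = 9  [9]
10. n7.mk = "zk"  [terminal]
11. n8.idx = false  [terminal]
12. n6.fin = -4  [len(h.mk) - 6]
13. n6.off = "zx"  ["zx"]
14. n6.tag = 25  [S.key + 16]
15. n9.idx = false  [terminal]
16. n5.val = "zxq"  [S.off ++ "q"]
17. n5.ok = 17  [S.tag + S.fin - 4]
18. n5.tag = true  [S.fin == -4]
19. n10.idx = true  [terminal]
20. n11.val = 8  [A.idx - 10]
21. n11.lab = true  [A.idx > 17]
22. n11.cnt = 17  [D.ok * 3 - 34]
23. n12.off = false  [C.val > 8]
24. n13.mk = "nm"  [terminal]
25. n12.mk = -6  [len(h.mk) - 8]
26. n11.off = false  [B.mk > -6]
27. n4.off = -1  [-1]
28. n14.live = "py"  [terminal]
29. n15.live = "wm"  [terminal]
30. n3.off = true  [A.off > -2]
31. n0.fin = -8  [-8]
32. n0.off = "uw"  [if C.off then f₀.live else "y"]
33. n0.tag = 18  [S.key - 9]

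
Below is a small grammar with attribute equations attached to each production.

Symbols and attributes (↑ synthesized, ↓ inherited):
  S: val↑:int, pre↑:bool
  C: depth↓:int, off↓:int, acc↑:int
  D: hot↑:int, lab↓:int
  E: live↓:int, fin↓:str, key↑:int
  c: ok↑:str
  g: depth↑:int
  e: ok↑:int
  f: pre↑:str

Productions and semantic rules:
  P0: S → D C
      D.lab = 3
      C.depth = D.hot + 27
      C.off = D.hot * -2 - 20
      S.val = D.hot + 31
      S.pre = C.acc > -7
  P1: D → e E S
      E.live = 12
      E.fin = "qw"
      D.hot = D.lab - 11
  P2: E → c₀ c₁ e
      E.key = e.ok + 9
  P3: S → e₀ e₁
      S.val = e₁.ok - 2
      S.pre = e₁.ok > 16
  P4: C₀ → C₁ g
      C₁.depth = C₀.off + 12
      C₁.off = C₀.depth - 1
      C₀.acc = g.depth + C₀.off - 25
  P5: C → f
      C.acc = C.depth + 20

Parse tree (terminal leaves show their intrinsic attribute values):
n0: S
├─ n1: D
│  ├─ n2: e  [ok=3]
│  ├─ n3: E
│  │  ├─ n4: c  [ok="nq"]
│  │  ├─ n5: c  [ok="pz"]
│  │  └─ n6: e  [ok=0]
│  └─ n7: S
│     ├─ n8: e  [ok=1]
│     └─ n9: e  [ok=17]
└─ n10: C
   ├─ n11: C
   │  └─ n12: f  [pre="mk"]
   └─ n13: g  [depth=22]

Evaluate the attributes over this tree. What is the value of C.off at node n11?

18

1. n1.lab = 3  [3]
2. n2.ok = 3  [terminal]
3. n3.live = 12  [12]
4. n3.fin = "qw"  ["qw"]
5. n4.ok = "nq"  [terminal]
6. n5.ok = "pz"  [terminal]
7. n6.ok = 0  [terminal]
8. n3.key = 9  [e.ok + 9]
9. n8.ok = 1  [terminal]
10. n9.ok = 17  [terminal]
11. n7.val = 15  [e₁.ok - 2]
12. n7.pre = true  [e₁.ok > 16]
13. n1.hot = -8  [D.lab - 11]
14. n10.depth = 19  [D.hot + 27]
15. n10.off = -4  [D.hot * -2 - 20]
16. n11.depth = 8  [C₀.off + 12]
17. n11.off = 18  [C₀.depth - 1]
18. n12.pre = "mk"  [terminal]
19. n11.acc = 28  [C.depth + 20]
20. n13.depth = 22  [terminal]
21. n10.acc = -7  [g.depth + C₀.off - 25]
22. n0.val = 23  [D.hot + 31]
23. n0.pre = false  [C.acc > -7]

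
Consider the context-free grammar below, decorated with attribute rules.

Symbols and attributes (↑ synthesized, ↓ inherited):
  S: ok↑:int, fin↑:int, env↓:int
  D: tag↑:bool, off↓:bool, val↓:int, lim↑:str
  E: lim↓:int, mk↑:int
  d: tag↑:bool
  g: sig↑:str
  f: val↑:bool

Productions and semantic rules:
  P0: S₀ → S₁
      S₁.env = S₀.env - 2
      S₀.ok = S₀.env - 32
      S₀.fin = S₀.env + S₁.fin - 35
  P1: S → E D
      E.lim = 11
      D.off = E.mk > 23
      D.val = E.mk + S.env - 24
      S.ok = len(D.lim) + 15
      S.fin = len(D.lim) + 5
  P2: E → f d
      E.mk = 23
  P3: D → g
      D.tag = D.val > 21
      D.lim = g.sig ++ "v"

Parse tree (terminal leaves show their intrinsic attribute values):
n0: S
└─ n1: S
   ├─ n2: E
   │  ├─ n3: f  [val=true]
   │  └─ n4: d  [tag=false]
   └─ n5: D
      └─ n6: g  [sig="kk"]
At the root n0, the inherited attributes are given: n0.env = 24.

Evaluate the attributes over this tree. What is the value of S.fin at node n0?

-3

1. n0.env = 24  [given at root]
2. n1.env = 22  [S₀.env - 2]
3. n2.lim = 11  [11]
4. n3.val = true  [terminal]
5. n4.tag = false  [terminal]
6. n2.mk = 23  [23]
7. n5.off = false  [E.mk > 23]
8. n5.val = 21  [E.mk + S.env - 24]
9. n6.sig = "kk"  [terminal]
10. n5.tag = false  [D.val > 21]
11. n5.lim = "kkv"  [g.sig ++ "v"]
12. n1.ok = 18  [len(D.lim) + 15]
13. n1.fin = 8  [len(D.lim) + 5]
14. n0.ok = -8  [S₀.env - 32]
15. n0.fin = -3  [S₀.env + S₁.fin - 35]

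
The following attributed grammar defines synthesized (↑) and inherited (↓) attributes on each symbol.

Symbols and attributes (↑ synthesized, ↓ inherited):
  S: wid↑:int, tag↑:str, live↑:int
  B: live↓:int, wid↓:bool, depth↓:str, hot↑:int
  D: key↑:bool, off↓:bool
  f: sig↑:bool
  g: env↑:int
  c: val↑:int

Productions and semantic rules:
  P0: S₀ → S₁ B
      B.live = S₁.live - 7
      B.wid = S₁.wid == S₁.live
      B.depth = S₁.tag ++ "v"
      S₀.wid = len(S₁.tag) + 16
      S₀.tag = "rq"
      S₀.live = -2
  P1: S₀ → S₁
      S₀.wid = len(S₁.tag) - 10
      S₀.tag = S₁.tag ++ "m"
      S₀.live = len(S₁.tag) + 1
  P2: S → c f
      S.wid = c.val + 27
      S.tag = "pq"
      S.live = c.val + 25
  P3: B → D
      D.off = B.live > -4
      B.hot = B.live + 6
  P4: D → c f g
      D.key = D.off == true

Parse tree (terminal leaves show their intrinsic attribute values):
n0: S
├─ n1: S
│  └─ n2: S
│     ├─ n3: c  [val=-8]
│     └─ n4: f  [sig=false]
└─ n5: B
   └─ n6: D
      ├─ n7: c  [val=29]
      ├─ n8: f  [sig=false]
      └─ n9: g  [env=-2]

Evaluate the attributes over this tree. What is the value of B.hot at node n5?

2

1. n3.val = -8  [terminal]
2. n4.sig = false  [terminal]
3. n2.wid = 19  [c.val + 27]
4. n2.tag = "pq"  ["pq"]
5. n2.live = 17  [c.val + 25]
6. n1.wid = -8  [len(S₁.tag) - 10]
7. n1.tag = "pqm"  [S₁.tag ++ "m"]
8. n1.live = 3  [len(S₁.tag) + 1]
9. n5.live = -4  [S₁.live - 7]
10. n5.wid = false  [S₁.wid == S₁.live]
11. n5.depth = "pqmv"  [S₁.tag ++ "v"]
12. n6.off = false  [B.live > -4]
13. n7.val = 29  [terminal]
14. n8.sig = false  [terminal]
15. n9.env = -2  [terminal]
16. n6.key = false  [D.off == true]
17. n5.hot = 2  [B.live + 6]
18. n0.wid = 19  [len(S₁.tag) + 16]
19. n0.tag = "rq"  ["rq"]
20. n0.live = -2  [-2]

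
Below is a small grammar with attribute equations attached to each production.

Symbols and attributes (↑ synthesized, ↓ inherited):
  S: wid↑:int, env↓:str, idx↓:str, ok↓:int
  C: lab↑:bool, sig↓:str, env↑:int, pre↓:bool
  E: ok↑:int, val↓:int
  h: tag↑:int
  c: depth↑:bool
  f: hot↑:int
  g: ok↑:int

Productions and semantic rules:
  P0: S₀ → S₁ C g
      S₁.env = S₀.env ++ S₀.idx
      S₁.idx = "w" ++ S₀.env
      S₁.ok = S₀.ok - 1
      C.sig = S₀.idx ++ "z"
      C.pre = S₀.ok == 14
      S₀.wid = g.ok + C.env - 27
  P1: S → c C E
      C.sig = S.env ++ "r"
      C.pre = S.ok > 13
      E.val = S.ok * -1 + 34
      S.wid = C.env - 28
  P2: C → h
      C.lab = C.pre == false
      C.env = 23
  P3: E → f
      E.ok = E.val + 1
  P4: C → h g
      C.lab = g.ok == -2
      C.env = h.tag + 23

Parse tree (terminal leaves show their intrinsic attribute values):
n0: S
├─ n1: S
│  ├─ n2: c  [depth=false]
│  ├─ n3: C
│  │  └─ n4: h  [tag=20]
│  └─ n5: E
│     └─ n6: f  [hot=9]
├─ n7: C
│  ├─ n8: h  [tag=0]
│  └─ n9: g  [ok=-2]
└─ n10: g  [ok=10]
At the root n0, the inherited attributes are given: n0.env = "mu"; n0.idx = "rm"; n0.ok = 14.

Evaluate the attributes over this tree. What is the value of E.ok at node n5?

1. n0.env = "mu"  [given at root]
2. n0.idx = "rm"  [given at root]
3. n0.ok = 14  [given at root]
4. n1.env = "murm"  [S₀.env ++ S₀.idx]
5. n1.idx = "wmu"  ["w" ++ S₀.env]
6. n1.ok = 13  [S₀.ok - 1]
7. n2.depth = false  [terminal]
8. n3.sig = "murmr"  [S.env ++ "r"]
9. n3.pre = false  [S.ok > 13]
10. n4.tag = 20  [terminal]
11. n3.lab = true  [C.pre == false]
12. n3.env = 23  [23]
13. n5.val = 21  [S.ok * -1 + 34]
14. n6.hot = 9  [terminal]
15. n5.ok = 22  [E.val + 1]
16. n1.wid = -5  [C.env - 28]
17. n7.sig = "rmz"  [S₀.idx ++ "z"]
18. n7.pre = true  [S₀.ok == 14]
19. n8.tag = 0  [terminal]
20. n9.ok = -2  [terminal]
21. n7.lab = true  [g.ok == -2]
22. n7.env = 23  [h.tag + 23]
23. n10.ok = 10  [terminal]
24. n0.wid = 6  [g.ok + C.env - 27]

22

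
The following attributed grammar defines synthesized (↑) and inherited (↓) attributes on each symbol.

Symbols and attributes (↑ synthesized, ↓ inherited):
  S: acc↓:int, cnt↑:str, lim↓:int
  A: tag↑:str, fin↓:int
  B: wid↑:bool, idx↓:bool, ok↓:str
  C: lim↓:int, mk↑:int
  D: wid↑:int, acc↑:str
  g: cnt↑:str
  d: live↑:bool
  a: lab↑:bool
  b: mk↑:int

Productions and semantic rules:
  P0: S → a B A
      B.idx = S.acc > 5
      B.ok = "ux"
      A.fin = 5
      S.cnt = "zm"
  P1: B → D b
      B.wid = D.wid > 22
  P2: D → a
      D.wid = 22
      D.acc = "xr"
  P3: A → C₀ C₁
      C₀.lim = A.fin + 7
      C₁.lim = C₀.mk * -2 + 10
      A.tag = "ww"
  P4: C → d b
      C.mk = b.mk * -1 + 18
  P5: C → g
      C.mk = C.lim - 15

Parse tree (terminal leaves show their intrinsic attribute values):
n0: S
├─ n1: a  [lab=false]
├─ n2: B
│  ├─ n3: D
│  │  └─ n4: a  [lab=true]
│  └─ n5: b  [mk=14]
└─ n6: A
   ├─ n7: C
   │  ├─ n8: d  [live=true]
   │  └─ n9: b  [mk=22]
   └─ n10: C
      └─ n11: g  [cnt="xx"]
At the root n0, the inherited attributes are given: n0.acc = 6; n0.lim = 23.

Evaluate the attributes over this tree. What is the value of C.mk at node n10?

3

1. n0.acc = 6  [given at root]
2. n0.lim = 23  [given at root]
3. n1.lab = false  [terminal]
4. n2.idx = true  [S.acc > 5]
5. n2.ok = "ux"  ["ux"]
6. n4.lab = true  [terminal]
7. n3.wid = 22  [22]
8. n3.acc = "xr"  ["xr"]
9. n5.mk = 14  [terminal]
10. n2.wid = false  [D.wid > 22]
11. n6.fin = 5  [5]
12. n7.lim = 12  [A.fin + 7]
13. n8.live = true  [terminal]
14. n9.mk = 22  [terminal]
15. n7.mk = -4  [b.mk * -1 + 18]
16. n10.lim = 18  [C₀.mk * -2 + 10]
17. n11.cnt = "xx"  [terminal]
18. n10.mk = 3  [C.lim - 15]
19. n6.tag = "ww"  ["ww"]
20. n0.cnt = "zm"  ["zm"]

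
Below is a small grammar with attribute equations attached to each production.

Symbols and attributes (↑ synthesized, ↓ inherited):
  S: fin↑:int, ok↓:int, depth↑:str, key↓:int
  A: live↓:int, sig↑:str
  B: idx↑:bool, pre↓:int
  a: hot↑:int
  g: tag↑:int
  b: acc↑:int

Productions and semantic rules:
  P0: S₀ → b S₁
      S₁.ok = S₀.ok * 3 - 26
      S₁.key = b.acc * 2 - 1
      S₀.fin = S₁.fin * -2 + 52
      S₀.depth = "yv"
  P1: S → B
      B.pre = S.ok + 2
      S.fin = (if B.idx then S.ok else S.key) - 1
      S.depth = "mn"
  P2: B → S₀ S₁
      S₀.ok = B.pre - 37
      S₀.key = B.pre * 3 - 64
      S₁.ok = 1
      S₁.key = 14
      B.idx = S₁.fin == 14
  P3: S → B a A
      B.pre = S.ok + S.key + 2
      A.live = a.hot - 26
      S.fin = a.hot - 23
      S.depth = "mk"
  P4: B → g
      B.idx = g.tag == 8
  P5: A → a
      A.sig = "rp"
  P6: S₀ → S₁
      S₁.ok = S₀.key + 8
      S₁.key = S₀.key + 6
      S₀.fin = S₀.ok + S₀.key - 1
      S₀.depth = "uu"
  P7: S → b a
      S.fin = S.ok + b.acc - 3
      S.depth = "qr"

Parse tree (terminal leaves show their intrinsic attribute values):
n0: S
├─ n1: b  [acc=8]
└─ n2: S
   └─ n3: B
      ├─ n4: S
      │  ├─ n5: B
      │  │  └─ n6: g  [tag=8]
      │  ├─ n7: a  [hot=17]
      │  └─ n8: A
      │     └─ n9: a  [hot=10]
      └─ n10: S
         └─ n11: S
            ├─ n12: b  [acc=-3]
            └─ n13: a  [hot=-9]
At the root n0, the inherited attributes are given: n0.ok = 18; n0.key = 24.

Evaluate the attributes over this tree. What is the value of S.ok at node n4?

-7

1. n0.ok = 18  [given at root]
2. n0.key = 24  [given at root]
3. n1.acc = 8  [terminal]
4. n2.ok = 28  [S₀.ok * 3 - 26]
5. n2.key = 15  [b.acc * 2 - 1]
6. n3.pre = 30  [S.ok + 2]
7. n4.ok = -7  [B.pre - 37]
8. n4.key = 26  [B.pre * 3 - 64]
9. n5.pre = 21  [S.ok + S.key + 2]
10. n6.tag = 8  [terminal]
11. n5.idx = true  [g.tag == 8]
12. n7.hot = 17  [terminal]
13. n8.live = -9  [a.hot - 26]
14. n9.hot = 10  [terminal]
15. n8.sig = "rp"  ["rp"]
16. n4.fin = -6  [a.hot - 23]
17. n4.depth = "mk"  ["mk"]
18. n10.ok = 1  [1]
19. n10.key = 14  [14]
20. n11.ok = 22  [S₀.key + 8]
21. n11.key = 20  [S₀.key + 6]
22. n12.acc = -3  [terminal]
23. n13.hot = -9  [terminal]
24. n11.fin = 16  [S.ok + b.acc - 3]
25. n11.depth = "qr"  ["qr"]
26. n10.fin = 14  [S₀.ok + S₀.key - 1]
27. n10.depth = "uu"  ["uu"]
28. n3.idx = true  [S₁.fin == 14]
29. n2.fin = 27  [(if B.idx then S.ok else S.key) - 1]
30. n2.depth = "mn"  ["mn"]
31. n0.fin = -2  [S₁.fin * -2 + 52]
32. n0.depth = "yv"  ["yv"]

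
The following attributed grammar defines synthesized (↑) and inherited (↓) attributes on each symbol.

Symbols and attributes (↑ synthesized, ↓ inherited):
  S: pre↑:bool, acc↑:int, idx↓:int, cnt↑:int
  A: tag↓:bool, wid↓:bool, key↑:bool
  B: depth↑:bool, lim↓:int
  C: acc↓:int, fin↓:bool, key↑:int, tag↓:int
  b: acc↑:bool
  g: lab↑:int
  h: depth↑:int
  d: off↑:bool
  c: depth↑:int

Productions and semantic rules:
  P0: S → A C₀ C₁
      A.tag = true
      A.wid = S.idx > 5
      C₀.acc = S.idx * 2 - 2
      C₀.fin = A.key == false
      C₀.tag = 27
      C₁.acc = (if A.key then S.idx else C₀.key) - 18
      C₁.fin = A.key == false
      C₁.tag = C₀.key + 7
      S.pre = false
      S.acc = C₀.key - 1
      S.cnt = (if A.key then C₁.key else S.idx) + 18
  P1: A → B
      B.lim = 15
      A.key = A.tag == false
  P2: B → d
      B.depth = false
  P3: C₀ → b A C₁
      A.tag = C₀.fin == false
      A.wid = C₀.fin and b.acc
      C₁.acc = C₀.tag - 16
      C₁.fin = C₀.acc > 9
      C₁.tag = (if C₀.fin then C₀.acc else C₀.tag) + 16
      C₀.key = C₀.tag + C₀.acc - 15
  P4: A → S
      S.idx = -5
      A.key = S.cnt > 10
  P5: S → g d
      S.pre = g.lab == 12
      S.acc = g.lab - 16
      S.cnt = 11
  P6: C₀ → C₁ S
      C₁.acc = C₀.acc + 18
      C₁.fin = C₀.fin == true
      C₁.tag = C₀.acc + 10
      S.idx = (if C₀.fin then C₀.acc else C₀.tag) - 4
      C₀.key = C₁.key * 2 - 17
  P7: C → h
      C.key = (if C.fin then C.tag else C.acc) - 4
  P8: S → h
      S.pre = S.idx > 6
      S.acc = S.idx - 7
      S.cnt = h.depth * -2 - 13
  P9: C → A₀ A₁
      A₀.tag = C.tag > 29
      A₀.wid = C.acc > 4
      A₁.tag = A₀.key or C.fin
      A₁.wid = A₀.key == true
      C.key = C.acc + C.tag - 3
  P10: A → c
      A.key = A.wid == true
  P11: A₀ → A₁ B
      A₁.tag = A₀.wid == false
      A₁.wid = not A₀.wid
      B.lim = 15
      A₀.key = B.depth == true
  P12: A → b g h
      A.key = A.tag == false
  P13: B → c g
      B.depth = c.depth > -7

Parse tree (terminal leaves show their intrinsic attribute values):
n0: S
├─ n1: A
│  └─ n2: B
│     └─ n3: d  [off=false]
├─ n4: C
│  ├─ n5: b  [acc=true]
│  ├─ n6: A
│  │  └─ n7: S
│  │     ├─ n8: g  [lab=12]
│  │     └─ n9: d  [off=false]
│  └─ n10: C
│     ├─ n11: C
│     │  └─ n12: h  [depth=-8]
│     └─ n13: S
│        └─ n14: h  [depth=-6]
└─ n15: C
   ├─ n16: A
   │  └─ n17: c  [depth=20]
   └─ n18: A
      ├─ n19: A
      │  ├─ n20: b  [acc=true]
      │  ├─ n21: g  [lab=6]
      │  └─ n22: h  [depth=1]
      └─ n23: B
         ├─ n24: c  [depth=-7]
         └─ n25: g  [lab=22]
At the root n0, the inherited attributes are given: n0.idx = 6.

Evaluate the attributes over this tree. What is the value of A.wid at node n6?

1. n0.idx = 6  [given at root]
2. n1.tag = true  [true]
3. n1.wid = true  [S.idx > 5]
4. n2.lim = 15  [15]
5. n3.off = false  [terminal]
6. n2.depth = false  [false]
7. n1.key = false  [A.tag == false]
8. n4.acc = 10  [S.idx * 2 - 2]
9. n4.fin = true  [A.key == false]
10. n4.tag = 27  [27]
11. n5.acc = true  [terminal]
12. n6.tag = false  [C₀.fin == false]
13. n6.wid = true  [C₀.fin and b.acc]
14. n7.idx = -5  [-5]
15. n8.lab = 12  [terminal]
16. n9.off = false  [terminal]
17. n7.pre = true  [g.lab == 12]
18. n7.acc = -4  [g.lab - 16]
19. n7.cnt = 11  [11]
20. n6.key = true  [S.cnt > 10]
21. n10.acc = 11  [C₀.tag - 16]
22. n10.fin = true  [C₀.acc > 9]
23. n10.tag = 26  [(if C₀.fin then C₀.acc else C₀.tag) + 16]
24. n11.acc = 29  [C₀.acc + 18]
25. n11.fin = true  [C₀.fin == true]
26. n11.tag = 21  [C₀.acc + 10]
27. n12.depth = -8  [terminal]
28. n11.key = 17  [(if C.fin then C.tag else C.acc) - 4]
29. n13.idx = 7  [(if C₀.fin then C₀.acc else C₀.tag) - 4]
30. n14.depth = -6  [terminal]
31. n13.pre = true  [S.idx > 6]
32. n13.acc = 0  [S.idx - 7]
33. n13.cnt = -1  [h.depth * -2 - 13]
34. n10.key = 17  [C₁.key * 2 - 17]
35. n4.key = 22  [C₀.tag + C₀.acc - 15]
36. n15.acc = 4  [(if A.key then S.idx else C₀.key) - 18]
37. n15.fin = true  [A.key == false]
38. n15.tag = 29  [C₀.key + 7]
39. n16.tag = false  [C.tag > 29]
40. n16.wid = false  [C.acc > 4]
41. n17.depth = 20  [terminal]
42. n16.key = false  [A.wid == true]
43. n18.tag = true  [A₀.key or C.fin]
44. n18.wid = false  [A₀.key == true]
45. n19.tag = true  [A₀.wid == false]
46. n19.wid = true  [not A₀.wid]
47. n20.acc = true  [terminal]
48. n21.lab = 6  [terminal]
49. n22.depth = 1  [terminal]
50. n19.key = false  [A.tag == false]
51. n23.lim = 15  [15]
52. n24.depth = -7  [terminal]
53. n25.lab = 22  [terminal]
54. n23.depth = false  [c.depth > -7]
55. n18.key = false  [B.depth == true]
56. n15.key = 30  [C.acc + C.tag - 3]
57. n0.pre = false  [false]
58. n0.acc = 21  [C₀.key - 1]
59. n0.cnt = 24  [(if A.key then C₁.key else S.idx) + 18]

true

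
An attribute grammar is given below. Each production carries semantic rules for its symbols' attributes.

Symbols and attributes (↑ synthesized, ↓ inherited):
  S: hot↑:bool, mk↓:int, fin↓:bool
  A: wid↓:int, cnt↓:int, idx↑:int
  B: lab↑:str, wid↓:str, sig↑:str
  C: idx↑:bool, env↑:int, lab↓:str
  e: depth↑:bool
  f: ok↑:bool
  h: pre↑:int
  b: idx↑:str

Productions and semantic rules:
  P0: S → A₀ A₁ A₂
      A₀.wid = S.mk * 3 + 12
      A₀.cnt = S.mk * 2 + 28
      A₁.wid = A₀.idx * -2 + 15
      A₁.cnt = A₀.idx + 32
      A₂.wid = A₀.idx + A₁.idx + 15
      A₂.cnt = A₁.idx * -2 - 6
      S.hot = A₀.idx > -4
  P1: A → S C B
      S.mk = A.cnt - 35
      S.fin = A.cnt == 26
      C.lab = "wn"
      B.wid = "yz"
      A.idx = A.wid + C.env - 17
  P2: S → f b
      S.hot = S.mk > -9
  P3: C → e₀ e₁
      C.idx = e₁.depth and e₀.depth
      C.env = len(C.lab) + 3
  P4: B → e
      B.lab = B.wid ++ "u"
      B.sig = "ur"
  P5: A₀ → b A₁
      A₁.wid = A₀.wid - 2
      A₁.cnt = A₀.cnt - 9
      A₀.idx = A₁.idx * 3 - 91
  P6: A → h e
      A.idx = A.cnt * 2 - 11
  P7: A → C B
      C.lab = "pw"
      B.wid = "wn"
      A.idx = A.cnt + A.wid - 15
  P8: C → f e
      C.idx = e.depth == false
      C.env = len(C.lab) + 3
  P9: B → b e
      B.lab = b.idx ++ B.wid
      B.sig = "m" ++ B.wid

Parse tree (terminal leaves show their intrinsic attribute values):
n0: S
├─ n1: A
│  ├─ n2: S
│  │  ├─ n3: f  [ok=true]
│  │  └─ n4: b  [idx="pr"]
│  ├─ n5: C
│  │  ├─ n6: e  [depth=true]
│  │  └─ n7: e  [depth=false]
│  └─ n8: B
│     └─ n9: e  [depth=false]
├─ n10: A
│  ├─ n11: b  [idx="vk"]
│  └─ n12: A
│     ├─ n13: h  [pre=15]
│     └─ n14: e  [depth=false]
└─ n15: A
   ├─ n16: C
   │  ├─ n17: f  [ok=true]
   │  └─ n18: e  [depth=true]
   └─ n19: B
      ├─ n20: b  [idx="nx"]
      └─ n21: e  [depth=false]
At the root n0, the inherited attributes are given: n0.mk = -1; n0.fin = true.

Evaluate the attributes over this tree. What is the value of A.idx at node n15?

1. n0.mk = -1  [given at root]
2. n0.fin = true  [given at root]
3. n1.wid = 9  [S.mk * 3 + 12]
4. n1.cnt = 26  [S.mk * 2 + 28]
5. n2.mk = -9  [A.cnt - 35]
6. n2.fin = true  [A.cnt == 26]
7. n3.ok = true  [terminal]
8. n4.idx = "pr"  [terminal]
9. n2.hot = false  [S.mk > -9]
10. n5.lab = "wn"  ["wn"]
11. n6.depth = true  [terminal]
12. n7.depth = false  [terminal]
13. n5.idx = false  [e₁.depth and e₀.depth]
14. n5.env = 5  [len(C.lab) + 3]
15. n8.wid = "yz"  ["yz"]
16. n9.depth = false  [terminal]
17. n8.lab = "yzu"  [B.wid ++ "u"]
18. n8.sig = "ur"  ["ur"]
19. n1.idx = -3  [A.wid + C.env - 17]
20. n10.wid = 21  [A₀.idx * -2 + 15]
21. n10.cnt = 29  [A₀.idx + 32]
22. n11.idx = "vk"  [terminal]
23. n12.wid = 19  [A₀.wid - 2]
24. n12.cnt = 20  [A₀.cnt - 9]
25. n13.pre = 15  [terminal]
26. n14.depth = false  [terminal]
27. n12.idx = 29  [A.cnt * 2 - 11]
28. n10.idx = -4  [A₁.idx * 3 - 91]
29. n15.wid = 8  [A₀.idx + A₁.idx + 15]
30. n15.cnt = 2  [A₁.idx * -2 - 6]
31. n16.lab = "pw"  ["pw"]
32. n17.ok = true  [terminal]
33. n18.depth = true  [terminal]
34. n16.idx = false  [e.depth == false]
35. n16.env = 5  [len(C.lab) + 3]
36. n19.wid = "wn"  ["wn"]
37. n20.idx = "nx"  [terminal]
38. n21.depth = false  [terminal]
39. n19.lab = "nxwn"  [b.idx ++ B.wid]
40. n19.sig = "mwn"  ["m" ++ B.wid]
41. n15.idx = -5  [A.cnt + A.wid - 15]
42. n0.hot = true  [A₀.idx > -4]

-5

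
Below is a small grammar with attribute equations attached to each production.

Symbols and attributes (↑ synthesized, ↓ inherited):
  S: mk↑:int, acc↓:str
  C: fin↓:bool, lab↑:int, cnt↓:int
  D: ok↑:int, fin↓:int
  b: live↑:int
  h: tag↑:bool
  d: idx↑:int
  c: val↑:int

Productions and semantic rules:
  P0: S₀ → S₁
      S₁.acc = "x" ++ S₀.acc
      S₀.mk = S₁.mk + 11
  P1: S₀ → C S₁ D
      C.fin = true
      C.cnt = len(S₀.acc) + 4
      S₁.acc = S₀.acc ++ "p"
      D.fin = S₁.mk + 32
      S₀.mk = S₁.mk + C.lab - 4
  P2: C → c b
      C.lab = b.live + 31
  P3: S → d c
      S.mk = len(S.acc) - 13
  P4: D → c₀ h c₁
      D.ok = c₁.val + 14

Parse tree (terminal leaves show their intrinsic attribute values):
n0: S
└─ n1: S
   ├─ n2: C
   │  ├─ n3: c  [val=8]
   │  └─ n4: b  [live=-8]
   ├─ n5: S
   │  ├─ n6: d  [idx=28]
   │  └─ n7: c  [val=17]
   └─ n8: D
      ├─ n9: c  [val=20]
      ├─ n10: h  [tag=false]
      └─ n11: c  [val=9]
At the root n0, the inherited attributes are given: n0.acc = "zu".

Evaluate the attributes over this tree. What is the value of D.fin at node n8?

1. n0.acc = "zu"  [given at root]
2. n1.acc = "xzu"  ["x" ++ S₀.acc]
3. n2.fin = true  [true]
4. n2.cnt = 7  [len(S₀.acc) + 4]
5. n3.val = 8  [terminal]
6. n4.live = -8  [terminal]
7. n2.lab = 23  [b.live + 31]
8. n5.acc = "xzup"  [S₀.acc ++ "p"]
9. n6.idx = 28  [terminal]
10. n7.val = 17  [terminal]
11. n5.mk = -9  [len(S.acc) - 13]
12. n8.fin = 23  [S₁.mk + 32]
13. n9.val = 20  [terminal]
14. n10.tag = false  [terminal]
15. n11.val = 9  [terminal]
16. n8.ok = 23  [c₁.val + 14]
17. n1.mk = 10  [S₁.mk + C.lab - 4]
18. n0.mk = 21  [S₁.mk + 11]

23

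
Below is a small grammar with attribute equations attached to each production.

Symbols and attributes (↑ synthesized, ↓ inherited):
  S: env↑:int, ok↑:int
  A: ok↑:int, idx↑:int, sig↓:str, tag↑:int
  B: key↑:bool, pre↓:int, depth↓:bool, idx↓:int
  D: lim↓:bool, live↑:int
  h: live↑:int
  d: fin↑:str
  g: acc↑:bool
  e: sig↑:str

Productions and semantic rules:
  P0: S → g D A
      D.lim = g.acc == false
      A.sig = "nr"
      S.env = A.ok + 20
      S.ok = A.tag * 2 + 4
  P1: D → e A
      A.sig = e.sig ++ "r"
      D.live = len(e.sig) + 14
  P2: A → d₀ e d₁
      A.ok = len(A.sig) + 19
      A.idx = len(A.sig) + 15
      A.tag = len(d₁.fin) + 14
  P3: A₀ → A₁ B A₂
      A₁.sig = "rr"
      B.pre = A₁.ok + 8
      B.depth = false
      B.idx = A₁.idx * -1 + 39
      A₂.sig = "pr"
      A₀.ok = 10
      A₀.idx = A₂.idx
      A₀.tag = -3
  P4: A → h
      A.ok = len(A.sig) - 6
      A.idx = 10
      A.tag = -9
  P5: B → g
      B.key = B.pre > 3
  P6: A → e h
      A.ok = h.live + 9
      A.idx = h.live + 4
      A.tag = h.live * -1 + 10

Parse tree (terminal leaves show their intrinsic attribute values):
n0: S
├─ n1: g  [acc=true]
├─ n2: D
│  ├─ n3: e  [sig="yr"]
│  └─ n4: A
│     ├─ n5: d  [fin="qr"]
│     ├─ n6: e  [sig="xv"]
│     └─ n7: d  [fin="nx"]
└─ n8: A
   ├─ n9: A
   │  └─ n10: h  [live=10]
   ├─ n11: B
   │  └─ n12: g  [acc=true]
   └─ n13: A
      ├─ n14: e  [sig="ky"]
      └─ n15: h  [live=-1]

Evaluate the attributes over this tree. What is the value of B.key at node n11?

1. n1.acc = true  [terminal]
2. n2.lim = false  [g.acc == false]
3. n3.sig = "yr"  [terminal]
4. n4.sig = "yrr"  [e.sig ++ "r"]
5. n5.fin = "qr"  [terminal]
6. n6.sig = "xv"  [terminal]
7. n7.fin = "nx"  [terminal]
8. n4.ok = 22  [len(A.sig) + 19]
9. n4.idx = 18  [len(A.sig) + 15]
10. n4.tag = 16  [len(d₁.fin) + 14]
11. n2.live = 16  [len(e.sig) + 14]
12. n8.sig = "nr"  ["nr"]
13. n9.sig = "rr"  ["rr"]
14. n10.live = 10  [terminal]
15. n9.ok = -4  [len(A.sig) - 6]
16. n9.idx = 10  [10]
17. n9.tag = -9  [-9]
18. n11.pre = 4  [A₁.ok + 8]
19. n11.depth = false  [false]
20. n11.idx = 29  [A₁.idx * -1 + 39]
21. n12.acc = true  [terminal]
22. n11.key = true  [B.pre > 3]
23. n13.sig = "pr"  ["pr"]
24. n14.sig = "ky"  [terminal]
25. n15.live = -1  [terminal]
26. n13.ok = 8  [h.live + 9]
27. n13.idx = 3  [h.live + 4]
28. n13.tag = 11  [h.live * -1 + 10]
29. n8.ok = 10  [10]
30. n8.idx = 3  [A₂.idx]
31. n8.tag = -3  [-3]
32. n0.env = 30  [A.ok + 20]
33. n0.ok = -2  [A.tag * 2 + 4]

true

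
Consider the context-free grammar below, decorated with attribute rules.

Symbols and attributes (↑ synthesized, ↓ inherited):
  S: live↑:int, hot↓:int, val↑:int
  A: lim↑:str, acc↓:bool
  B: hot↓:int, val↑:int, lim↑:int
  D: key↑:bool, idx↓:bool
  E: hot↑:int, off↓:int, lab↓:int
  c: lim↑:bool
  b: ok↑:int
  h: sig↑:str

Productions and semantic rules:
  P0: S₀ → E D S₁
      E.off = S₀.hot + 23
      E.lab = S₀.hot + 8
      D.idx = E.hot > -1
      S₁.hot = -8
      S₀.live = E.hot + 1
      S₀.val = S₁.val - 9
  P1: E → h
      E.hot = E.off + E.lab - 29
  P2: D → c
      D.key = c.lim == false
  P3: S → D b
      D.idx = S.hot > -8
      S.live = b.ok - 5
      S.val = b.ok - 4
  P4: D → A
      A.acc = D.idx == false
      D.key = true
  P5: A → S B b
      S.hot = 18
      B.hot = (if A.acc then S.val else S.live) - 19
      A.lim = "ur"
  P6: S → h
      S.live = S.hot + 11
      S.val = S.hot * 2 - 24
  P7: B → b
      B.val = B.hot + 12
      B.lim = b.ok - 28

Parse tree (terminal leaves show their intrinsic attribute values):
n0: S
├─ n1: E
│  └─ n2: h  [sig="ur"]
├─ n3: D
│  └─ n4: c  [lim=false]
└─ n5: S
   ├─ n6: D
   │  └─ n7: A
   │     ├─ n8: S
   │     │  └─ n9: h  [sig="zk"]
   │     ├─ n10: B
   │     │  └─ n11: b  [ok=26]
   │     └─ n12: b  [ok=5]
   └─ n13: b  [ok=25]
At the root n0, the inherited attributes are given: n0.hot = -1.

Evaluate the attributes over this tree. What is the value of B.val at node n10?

5

1. n0.hot = -1  [given at root]
2. n1.off = 22  [S₀.hot + 23]
3. n1.lab = 7  [S₀.hot + 8]
4. n2.sig = "ur"  [terminal]
5. n1.hot = 0  [E.off + E.lab - 29]
6. n3.idx = true  [E.hot > -1]
7. n4.lim = false  [terminal]
8. n3.key = true  [c.lim == false]
9. n5.hot = -8  [-8]
10. n6.idx = false  [S.hot > -8]
11. n7.acc = true  [D.idx == false]
12. n8.hot = 18  [18]
13. n9.sig = "zk"  [terminal]
14. n8.live = 29  [S.hot + 11]
15. n8.val = 12  [S.hot * 2 - 24]
16. n10.hot = -7  [(if A.acc then S.val else S.live) - 19]
17. n11.ok = 26  [terminal]
18. n10.val = 5  [B.hot + 12]
19. n10.lim = -2  [b.ok - 28]
20. n12.ok = 5  [terminal]
21. n7.lim = "ur"  ["ur"]
22. n6.key = true  [true]
23. n13.ok = 25  [terminal]
24. n5.live = 20  [b.ok - 5]
25. n5.val = 21  [b.ok - 4]
26. n0.live = 1  [E.hot + 1]
27. n0.val = 12  [S₁.val - 9]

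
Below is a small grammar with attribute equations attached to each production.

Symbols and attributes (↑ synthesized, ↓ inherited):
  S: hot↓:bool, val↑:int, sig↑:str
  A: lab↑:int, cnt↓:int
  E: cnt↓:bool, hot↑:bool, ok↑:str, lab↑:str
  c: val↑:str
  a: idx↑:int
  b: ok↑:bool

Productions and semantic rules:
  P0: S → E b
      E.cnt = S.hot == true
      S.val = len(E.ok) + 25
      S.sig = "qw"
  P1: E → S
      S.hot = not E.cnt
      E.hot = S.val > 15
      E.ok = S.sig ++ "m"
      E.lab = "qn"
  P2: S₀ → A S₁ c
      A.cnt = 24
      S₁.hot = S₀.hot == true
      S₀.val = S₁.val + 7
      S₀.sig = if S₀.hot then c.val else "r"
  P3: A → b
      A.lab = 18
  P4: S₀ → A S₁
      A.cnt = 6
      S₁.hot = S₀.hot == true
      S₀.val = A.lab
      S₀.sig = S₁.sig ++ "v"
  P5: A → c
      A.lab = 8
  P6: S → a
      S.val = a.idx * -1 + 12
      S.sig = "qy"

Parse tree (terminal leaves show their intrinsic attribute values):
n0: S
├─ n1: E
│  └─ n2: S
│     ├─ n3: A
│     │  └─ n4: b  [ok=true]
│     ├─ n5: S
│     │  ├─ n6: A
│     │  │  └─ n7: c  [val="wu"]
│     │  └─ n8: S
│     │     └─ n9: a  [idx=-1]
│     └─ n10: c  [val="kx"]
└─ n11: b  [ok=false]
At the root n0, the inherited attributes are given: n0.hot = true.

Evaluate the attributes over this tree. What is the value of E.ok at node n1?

"rm"

1. n0.hot = true  [given at root]
2. n1.cnt = true  [S.hot == true]
3. n2.hot = false  [not E.cnt]
4. n3.cnt = 24  [24]
5. n4.ok = true  [terminal]
6. n3.lab = 18  [18]
7. n5.hot = false  [S₀.hot == true]
8. n6.cnt = 6  [6]
9. n7.val = "wu"  [terminal]
10. n6.lab = 8  [8]
11. n8.hot = false  [S₀.hot == true]
12. n9.idx = -1  [terminal]
13. n8.val = 13  [a.idx * -1 + 12]
14. n8.sig = "qy"  ["qy"]
15. n5.val = 8  [A.lab]
16. n5.sig = "qyv"  [S₁.sig ++ "v"]
17. n10.val = "kx"  [terminal]
18. n2.val = 15  [S₁.val + 7]
19. n2.sig = "r"  [if S₀.hot then c.val else "r"]
20. n1.hot = false  [S.val > 15]
21. n1.ok = "rm"  [S.sig ++ "m"]
22. n1.lab = "qn"  ["qn"]
23. n11.ok = false  [terminal]
24. n0.val = 27  [len(E.ok) + 25]
25. n0.sig = "qw"  ["qw"]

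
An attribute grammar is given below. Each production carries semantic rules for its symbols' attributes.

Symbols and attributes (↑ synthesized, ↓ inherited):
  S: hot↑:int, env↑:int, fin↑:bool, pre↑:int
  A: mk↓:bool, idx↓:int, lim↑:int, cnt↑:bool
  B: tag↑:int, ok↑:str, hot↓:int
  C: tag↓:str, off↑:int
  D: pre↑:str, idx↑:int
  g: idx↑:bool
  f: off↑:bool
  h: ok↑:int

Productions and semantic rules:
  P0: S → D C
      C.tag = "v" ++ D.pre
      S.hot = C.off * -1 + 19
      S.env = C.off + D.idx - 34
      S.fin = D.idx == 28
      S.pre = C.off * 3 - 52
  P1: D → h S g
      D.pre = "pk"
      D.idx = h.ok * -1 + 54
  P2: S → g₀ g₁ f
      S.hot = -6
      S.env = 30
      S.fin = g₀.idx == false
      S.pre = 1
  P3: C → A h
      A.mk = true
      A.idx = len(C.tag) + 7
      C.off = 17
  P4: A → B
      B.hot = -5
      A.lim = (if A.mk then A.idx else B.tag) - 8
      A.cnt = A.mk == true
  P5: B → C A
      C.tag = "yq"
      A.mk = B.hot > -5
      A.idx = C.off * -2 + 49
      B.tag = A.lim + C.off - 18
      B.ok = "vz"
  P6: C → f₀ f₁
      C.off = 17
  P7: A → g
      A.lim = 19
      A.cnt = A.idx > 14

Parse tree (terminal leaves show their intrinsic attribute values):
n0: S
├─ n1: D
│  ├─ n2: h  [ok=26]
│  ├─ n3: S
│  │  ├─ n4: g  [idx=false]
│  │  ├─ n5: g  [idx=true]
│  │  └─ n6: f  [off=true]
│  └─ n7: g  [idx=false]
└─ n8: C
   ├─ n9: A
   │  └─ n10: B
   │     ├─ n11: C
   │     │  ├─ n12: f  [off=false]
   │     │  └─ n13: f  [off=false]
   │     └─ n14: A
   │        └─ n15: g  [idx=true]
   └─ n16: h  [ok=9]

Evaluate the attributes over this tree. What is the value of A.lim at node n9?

1. n2.ok = 26  [terminal]
2. n4.idx = false  [terminal]
3. n5.idx = true  [terminal]
4. n6.off = true  [terminal]
5. n3.hot = -6  [-6]
6. n3.env = 30  [30]
7. n3.fin = true  [g₀.idx == false]
8. n3.pre = 1  [1]
9. n7.idx = false  [terminal]
10. n1.pre = "pk"  ["pk"]
11. n1.idx = 28  [h.ok * -1 + 54]
12. n8.tag = "vpk"  ["v" ++ D.pre]
13. n9.mk = true  [true]
14. n9.idx = 10  [len(C.tag) + 7]
15. n10.hot = -5  [-5]
16. n11.tag = "yq"  ["yq"]
17. n12.off = false  [terminal]
18. n13.off = false  [terminal]
19. n11.off = 17  [17]
20. n14.mk = false  [B.hot > -5]
21. n14.idx = 15  [C.off * -2 + 49]
22. n15.idx = true  [terminal]
23. n14.lim = 19  [19]
24. n14.cnt = true  [A.idx > 14]
25. n10.tag = 18  [A.lim + C.off - 18]
26. n10.ok = "vz"  ["vz"]
27. n9.lim = 2  [(if A.mk then A.idx else B.tag) - 8]
28. n9.cnt = true  [A.mk == true]
29. n16.ok = 9  [terminal]
30. n8.off = 17  [17]
31. n0.hot = 2  [C.off * -1 + 19]
32. n0.env = 11  [C.off + D.idx - 34]
33. n0.fin = true  [D.idx == 28]
34. n0.pre = -1  [C.off * 3 - 52]

2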